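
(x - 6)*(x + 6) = x^2 - 36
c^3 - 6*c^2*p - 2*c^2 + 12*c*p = c*(c - 2)*(c - 6*p)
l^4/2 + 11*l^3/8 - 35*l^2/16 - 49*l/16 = l*(l/2 + 1/2)*(l - 7/4)*(l + 7/2)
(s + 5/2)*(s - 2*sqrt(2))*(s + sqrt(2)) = s^3 - sqrt(2)*s^2 + 5*s^2/2 - 4*s - 5*sqrt(2)*s/2 - 10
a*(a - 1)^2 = a^3 - 2*a^2 + a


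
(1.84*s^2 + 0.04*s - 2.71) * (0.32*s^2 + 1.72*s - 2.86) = 0.5888*s^4 + 3.1776*s^3 - 6.0608*s^2 - 4.7756*s + 7.7506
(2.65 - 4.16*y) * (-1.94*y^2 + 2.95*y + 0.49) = 8.0704*y^3 - 17.413*y^2 + 5.7791*y + 1.2985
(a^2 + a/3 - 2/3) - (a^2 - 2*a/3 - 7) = a + 19/3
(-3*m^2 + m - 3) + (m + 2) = -3*m^2 + 2*m - 1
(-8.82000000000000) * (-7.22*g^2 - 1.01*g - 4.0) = 63.6804*g^2 + 8.9082*g + 35.28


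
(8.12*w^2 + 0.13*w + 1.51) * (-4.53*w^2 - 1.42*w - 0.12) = -36.7836*w^4 - 12.1193*w^3 - 7.9993*w^2 - 2.1598*w - 0.1812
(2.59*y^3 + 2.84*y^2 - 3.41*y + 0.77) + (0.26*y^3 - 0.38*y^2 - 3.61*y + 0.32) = 2.85*y^3 + 2.46*y^2 - 7.02*y + 1.09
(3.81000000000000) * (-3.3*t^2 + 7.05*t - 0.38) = -12.573*t^2 + 26.8605*t - 1.4478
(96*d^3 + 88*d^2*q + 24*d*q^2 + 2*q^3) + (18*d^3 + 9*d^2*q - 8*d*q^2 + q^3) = 114*d^3 + 97*d^2*q + 16*d*q^2 + 3*q^3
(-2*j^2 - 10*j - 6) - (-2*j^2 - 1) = -10*j - 5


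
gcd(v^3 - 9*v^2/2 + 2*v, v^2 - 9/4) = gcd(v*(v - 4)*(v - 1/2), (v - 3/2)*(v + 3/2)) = 1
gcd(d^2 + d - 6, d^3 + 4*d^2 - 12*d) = d - 2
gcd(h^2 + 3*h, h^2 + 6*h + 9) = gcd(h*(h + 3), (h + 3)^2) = h + 3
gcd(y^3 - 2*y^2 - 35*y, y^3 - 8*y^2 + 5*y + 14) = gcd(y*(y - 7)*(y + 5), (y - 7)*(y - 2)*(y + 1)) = y - 7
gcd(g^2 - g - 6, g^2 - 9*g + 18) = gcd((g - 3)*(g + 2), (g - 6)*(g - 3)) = g - 3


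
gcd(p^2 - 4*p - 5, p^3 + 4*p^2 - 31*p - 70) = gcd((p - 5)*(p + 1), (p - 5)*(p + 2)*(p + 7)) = p - 5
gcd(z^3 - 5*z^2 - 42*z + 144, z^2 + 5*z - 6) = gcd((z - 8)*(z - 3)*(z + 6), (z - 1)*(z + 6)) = z + 6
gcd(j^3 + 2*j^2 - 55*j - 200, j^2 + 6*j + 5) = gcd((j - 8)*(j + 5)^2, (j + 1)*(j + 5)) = j + 5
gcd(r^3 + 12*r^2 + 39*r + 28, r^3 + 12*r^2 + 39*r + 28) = r^3 + 12*r^2 + 39*r + 28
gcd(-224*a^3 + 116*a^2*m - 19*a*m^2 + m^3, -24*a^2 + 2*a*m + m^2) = 4*a - m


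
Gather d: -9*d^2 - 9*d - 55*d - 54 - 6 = -9*d^2 - 64*d - 60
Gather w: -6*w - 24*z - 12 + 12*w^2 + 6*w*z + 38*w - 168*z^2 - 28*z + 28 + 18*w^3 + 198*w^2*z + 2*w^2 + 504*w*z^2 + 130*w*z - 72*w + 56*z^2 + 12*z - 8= 18*w^3 + w^2*(198*z + 14) + w*(504*z^2 + 136*z - 40) - 112*z^2 - 40*z + 8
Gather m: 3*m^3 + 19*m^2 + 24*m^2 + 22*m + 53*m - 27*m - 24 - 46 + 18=3*m^3 + 43*m^2 + 48*m - 52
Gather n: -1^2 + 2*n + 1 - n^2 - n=-n^2 + n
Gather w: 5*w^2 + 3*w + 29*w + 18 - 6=5*w^2 + 32*w + 12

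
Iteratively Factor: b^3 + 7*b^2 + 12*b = (b + 4)*(b^2 + 3*b) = b*(b + 4)*(b + 3)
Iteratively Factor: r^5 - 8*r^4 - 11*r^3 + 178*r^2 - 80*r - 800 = (r + 4)*(r^4 - 12*r^3 + 37*r^2 + 30*r - 200) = (r - 5)*(r + 4)*(r^3 - 7*r^2 + 2*r + 40) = (r - 5)*(r + 2)*(r + 4)*(r^2 - 9*r + 20) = (r - 5)^2*(r + 2)*(r + 4)*(r - 4)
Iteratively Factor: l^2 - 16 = (l - 4)*(l + 4)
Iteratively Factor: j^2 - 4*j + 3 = (j - 1)*(j - 3)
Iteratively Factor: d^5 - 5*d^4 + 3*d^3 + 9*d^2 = (d - 3)*(d^4 - 2*d^3 - 3*d^2) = d*(d - 3)*(d^3 - 2*d^2 - 3*d) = d*(d - 3)^2*(d^2 + d) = d*(d - 3)^2*(d + 1)*(d)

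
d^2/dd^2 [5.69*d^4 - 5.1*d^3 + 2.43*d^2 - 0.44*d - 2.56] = 68.28*d^2 - 30.6*d + 4.86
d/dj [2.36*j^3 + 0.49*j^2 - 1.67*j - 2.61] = 7.08*j^2 + 0.98*j - 1.67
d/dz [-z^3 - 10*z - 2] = -3*z^2 - 10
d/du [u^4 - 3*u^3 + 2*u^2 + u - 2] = 4*u^3 - 9*u^2 + 4*u + 1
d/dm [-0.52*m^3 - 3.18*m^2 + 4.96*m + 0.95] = -1.56*m^2 - 6.36*m + 4.96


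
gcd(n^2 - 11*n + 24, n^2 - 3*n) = n - 3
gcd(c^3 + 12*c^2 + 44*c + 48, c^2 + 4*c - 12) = c + 6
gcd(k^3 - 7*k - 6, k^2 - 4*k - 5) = k + 1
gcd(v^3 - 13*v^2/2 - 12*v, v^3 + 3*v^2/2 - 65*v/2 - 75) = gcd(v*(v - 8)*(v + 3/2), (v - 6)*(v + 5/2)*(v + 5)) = 1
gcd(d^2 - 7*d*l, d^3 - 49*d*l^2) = d^2 - 7*d*l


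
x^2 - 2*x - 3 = (x - 3)*(x + 1)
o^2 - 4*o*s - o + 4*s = (o - 1)*(o - 4*s)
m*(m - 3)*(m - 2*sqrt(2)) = m^3 - 3*m^2 - 2*sqrt(2)*m^2 + 6*sqrt(2)*m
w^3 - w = w*(w - 1)*(w + 1)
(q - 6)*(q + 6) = q^2 - 36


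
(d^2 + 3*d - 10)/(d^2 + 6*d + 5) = (d - 2)/(d + 1)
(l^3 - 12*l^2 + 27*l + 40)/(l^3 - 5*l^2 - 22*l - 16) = (l - 5)/(l + 2)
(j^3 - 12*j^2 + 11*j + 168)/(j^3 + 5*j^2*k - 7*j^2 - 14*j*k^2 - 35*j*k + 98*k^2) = (j^2 - 5*j - 24)/(j^2 + 5*j*k - 14*k^2)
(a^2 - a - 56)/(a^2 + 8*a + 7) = (a - 8)/(a + 1)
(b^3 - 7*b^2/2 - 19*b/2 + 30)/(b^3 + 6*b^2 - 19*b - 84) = (b - 5/2)/(b + 7)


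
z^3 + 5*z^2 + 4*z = z*(z + 1)*(z + 4)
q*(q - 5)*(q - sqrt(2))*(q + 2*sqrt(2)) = q^4 - 5*q^3 + sqrt(2)*q^3 - 5*sqrt(2)*q^2 - 4*q^2 + 20*q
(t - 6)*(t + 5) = t^2 - t - 30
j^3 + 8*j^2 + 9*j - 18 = (j - 1)*(j + 3)*(j + 6)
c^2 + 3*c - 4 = (c - 1)*(c + 4)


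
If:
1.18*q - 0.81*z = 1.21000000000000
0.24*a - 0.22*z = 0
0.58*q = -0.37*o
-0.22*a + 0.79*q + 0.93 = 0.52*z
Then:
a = 8.89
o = -12.05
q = 7.68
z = 9.70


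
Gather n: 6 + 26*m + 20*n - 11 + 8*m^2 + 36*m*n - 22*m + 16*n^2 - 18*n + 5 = 8*m^2 + 4*m + 16*n^2 + n*(36*m + 2)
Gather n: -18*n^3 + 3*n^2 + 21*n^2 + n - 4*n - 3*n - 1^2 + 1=-18*n^3 + 24*n^2 - 6*n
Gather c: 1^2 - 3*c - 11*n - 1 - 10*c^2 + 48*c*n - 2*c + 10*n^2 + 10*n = -10*c^2 + c*(48*n - 5) + 10*n^2 - n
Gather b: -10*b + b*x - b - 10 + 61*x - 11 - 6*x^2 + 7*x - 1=b*(x - 11) - 6*x^2 + 68*x - 22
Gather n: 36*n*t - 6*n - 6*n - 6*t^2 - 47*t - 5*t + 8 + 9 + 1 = n*(36*t - 12) - 6*t^2 - 52*t + 18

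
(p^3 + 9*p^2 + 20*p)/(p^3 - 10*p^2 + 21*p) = (p^2 + 9*p + 20)/(p^2 - 10*p + 21)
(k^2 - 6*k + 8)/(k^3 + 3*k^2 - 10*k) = (k - 4)/(k*(k + 5))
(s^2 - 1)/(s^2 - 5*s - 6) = (s - 1)/(s - 6)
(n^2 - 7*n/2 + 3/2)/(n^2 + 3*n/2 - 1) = (n - 3)/(n + 2)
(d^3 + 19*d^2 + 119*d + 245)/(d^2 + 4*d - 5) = (d^2 + 14*d + 49)/(d - 1)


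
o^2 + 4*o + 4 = (o + 2)^2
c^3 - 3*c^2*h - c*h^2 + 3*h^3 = (c - 3*h)*(c - h)*(c + h)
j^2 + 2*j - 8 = (j - 2)*(j + 4)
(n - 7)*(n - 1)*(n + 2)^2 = n^4 - 4*n^3 - 21*n^2 - 4*n + 28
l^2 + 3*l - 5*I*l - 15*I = (l + 3)*(l - 5*I)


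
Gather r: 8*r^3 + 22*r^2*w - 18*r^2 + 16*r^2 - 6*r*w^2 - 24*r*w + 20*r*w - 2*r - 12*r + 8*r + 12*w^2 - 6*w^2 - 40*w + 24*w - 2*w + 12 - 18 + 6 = 8*r^3 + r^2*(22*w - 2) + r*(-6*w^2 - 4*w - 6) + 6*w^2 - 18*w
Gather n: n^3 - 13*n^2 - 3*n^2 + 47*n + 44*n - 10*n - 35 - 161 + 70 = n^3 - 16*n^2 + 81*n - 126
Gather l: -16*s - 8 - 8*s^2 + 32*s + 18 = -8*s^2 + 16*s + 10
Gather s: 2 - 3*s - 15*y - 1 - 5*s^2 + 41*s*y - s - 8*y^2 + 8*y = -5*s^2 + s*(41*y - 4) - 8*y^2 - 7*y + 1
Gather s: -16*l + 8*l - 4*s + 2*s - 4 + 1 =-8*l - 2*s - 3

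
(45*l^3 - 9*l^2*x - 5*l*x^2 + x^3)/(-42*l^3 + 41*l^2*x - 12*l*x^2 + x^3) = (-15*l^2 - 2*l*x + x^2)/(14*l^2 - 9*l*x + x^2)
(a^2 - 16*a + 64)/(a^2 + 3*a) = (a^2 - 16*a + 64)/(a*(a + 3))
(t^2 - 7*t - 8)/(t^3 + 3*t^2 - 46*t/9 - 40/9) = 9*(t^2 - 7*t - 8)/(9*t^3 + 27*t^2 - 46*t - 40)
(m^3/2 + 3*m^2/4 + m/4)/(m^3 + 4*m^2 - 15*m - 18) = m*(2*m + 1)/(4*(m^2 + 3*m - 18))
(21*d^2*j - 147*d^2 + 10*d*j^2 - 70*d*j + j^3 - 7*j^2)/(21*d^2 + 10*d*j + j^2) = j - 7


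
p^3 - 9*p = p*(p - 3)*(p + 3)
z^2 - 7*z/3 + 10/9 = (z - 5/3)*(z - 2/3)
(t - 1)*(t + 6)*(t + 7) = t^3 + 12*t^2 + 29*t - 42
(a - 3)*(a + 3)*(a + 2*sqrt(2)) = a^3 + 2*sqrt(2)*a^2 - 9*a - 18*sqrt(2)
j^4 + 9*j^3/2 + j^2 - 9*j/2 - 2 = (j - 1)*(j + 1/2)*(j + 1)*(j + 4)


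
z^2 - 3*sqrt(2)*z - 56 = (z - 7*sqrt(2))*(z + 4*sqrt(2))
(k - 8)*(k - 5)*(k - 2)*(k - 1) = k^4 - 16*k^3 + 81*k^2 - 146*k + 80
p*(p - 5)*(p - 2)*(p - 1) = p^4 - 8*p^3 + 17*p^2 - 10*p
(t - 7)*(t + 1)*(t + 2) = t^3 - 4*t^2 - 19*t - 14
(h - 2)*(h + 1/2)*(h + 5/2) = h^3 + h^2 - 19*h/4 - 5/2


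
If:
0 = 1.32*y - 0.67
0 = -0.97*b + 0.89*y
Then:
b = 0.47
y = 0.51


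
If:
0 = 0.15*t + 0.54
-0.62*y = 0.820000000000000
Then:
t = -3.60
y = -1.32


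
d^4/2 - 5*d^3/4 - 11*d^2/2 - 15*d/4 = d*(d/2 + 1/2)*(d - 5)*(d + 3/2)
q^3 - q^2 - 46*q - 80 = (q - 8)*(q + 2)*(q + 5)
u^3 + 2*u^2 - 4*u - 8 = (u - 2)*(u + 2)^2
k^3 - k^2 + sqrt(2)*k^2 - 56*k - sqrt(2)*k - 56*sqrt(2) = (k - 8)*(k + 7)*(k + sqrt(2))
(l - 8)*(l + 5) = l^2 - 3*l - 40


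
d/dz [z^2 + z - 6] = 2*z + 1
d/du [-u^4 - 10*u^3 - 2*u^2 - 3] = 2*u*(-2*u^2 - 15*u - 2)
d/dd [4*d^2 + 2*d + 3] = 8*d + 2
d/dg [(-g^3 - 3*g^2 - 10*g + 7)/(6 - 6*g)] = (g^3/3 - g - 1/2)/(g^2 - 2*g + 1)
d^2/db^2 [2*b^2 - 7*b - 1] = 4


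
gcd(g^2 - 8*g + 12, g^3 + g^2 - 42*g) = g - 6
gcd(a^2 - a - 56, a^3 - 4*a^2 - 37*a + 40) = a - 8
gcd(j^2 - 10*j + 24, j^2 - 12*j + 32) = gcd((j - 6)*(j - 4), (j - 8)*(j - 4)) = j - 4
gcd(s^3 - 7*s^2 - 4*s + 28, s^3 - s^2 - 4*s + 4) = s^2 - 4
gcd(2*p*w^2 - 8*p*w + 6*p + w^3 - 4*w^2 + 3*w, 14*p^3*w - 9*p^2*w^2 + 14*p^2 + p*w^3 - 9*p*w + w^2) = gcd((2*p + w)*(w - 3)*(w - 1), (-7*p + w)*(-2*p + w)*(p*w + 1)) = 1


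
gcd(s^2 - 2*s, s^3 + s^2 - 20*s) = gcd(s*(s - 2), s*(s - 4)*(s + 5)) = s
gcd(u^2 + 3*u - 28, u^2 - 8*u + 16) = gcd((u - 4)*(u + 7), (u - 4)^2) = u - 4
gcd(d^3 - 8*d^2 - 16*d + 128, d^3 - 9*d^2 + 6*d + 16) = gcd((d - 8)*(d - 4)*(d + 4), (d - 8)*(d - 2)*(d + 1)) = d - 8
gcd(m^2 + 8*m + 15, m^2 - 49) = 1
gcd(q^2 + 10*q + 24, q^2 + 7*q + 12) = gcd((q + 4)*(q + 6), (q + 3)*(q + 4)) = q + 4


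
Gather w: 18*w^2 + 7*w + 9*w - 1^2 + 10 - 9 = 18*w^2 + 16*w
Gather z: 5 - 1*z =5 - z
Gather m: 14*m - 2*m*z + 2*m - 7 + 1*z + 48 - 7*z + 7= m*(16 - 2*z) - 6*z + 48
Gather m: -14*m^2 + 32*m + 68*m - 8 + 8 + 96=-14*m^2 + 100*m + 96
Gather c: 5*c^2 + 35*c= 5*c^2 + 35*c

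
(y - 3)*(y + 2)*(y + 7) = y^3 + 6*y^2 - 13*y - 42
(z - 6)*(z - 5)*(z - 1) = z^3 - 12*z^2 + 41*z - 30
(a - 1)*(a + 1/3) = a^2 - 2*a/3 - 1/3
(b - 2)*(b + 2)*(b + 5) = b^3 + 5*b^2 - 4*b - 20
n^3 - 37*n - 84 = (n - 7)*(n + 3)*(n + 4)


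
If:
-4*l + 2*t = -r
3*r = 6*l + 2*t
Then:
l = 4*t/3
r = 10*t/3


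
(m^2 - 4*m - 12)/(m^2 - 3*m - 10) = (m - 6)/(m - 5)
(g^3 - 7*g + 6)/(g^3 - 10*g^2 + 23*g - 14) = (g + 3)/(g - 7)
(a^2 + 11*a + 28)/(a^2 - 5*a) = (a^2 + 11*a + 28)/(a*(a - 5))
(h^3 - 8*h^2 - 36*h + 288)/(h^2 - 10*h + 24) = (h^2 - 2*h - 48)/(h - 4)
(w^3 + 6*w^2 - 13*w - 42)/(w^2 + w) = (w^3 + 6*w^2 - 13*w - 42)/(w*(w + 1))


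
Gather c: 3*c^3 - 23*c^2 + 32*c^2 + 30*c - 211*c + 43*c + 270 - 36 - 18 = 3*c^3 + 9*c^2 - 138*c + 216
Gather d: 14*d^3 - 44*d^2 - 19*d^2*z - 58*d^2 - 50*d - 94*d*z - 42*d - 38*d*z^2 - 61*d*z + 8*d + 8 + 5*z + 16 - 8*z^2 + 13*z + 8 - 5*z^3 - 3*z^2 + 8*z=14*d^3 + d^2*(-19*z - 102) + d*(-38*z^2 - 155*z - 84) - 5*z^3 - 11*z^2 + 26*z + 32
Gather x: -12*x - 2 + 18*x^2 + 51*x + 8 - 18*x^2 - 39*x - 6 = 0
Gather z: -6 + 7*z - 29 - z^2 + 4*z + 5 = -z^2 + 11*z - 30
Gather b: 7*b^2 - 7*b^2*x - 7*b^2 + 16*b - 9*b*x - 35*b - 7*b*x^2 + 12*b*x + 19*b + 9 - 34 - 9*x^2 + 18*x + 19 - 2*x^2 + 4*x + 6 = -7*b^2*x + b*(-7*x^2 + 3*x) - 11*x^2 + 22*x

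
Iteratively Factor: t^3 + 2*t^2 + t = (t + 1)*(t^2 + t) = (t + 1)^2*(t)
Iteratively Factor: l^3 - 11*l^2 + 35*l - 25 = (l - 5)*(l^2 - 6*l + 5) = (l - 5)^2*(l - 1)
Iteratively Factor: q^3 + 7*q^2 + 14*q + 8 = (q + 2)*(q^2 + 5*q + 4) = (q + 1)*(q + 2)*(q + 4)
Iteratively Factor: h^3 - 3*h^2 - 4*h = (h)*(h^2 - 3*h - 4) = h*(h - 4)*(h + 1)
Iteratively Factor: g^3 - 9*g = (g - 3)*(g^2 + 3*g) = (g - 3)*(g + 3)*(g)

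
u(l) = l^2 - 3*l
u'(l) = 2*l - 3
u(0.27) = -0.74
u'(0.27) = -2.46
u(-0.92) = 3.61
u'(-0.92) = -4.84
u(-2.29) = 12.11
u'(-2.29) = -7.58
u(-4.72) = 36.44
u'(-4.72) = -12.44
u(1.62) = -2.24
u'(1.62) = 0.24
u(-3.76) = 25.42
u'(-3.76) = -10.52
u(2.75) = -0.69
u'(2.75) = 2.50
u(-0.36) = 1.21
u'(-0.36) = -3.72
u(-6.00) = 54.00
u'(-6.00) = -15.00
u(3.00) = 0.00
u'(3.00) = 3.00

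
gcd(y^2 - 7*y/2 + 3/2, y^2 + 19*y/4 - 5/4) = 1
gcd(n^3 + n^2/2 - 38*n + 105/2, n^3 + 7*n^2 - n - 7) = n + 7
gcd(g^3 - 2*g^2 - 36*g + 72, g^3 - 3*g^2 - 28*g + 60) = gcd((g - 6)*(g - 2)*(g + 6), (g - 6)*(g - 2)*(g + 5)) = g^2 - 8*g + 12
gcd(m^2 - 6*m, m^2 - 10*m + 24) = m - 6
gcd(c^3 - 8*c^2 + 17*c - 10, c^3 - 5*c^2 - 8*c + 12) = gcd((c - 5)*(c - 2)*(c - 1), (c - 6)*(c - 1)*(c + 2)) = c - 1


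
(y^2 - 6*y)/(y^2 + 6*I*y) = (y - 6)/(y + 6*I)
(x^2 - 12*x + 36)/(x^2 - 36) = (x - 6)/(x + 6)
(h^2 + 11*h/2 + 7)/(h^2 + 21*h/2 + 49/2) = (h + 2)/(h + 7)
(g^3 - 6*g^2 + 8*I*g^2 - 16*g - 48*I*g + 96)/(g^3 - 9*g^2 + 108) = (g^2 + 8*I*g - 16)/(g^2 - 3*g - 18)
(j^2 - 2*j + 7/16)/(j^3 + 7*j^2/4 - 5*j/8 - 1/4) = (16*j^2 - 32*j + 7)/(2*(8*j^3 + 14*j^2 - 5*j - 2))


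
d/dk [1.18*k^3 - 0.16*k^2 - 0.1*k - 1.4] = 3.54*k^2 - 0.32*k - 0.1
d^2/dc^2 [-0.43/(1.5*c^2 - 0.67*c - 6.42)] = (-1.935*c^2 + 0.8643*c + 0.43*(3.0*c - 0.67)*(6.0*c - 1.34) + 8.2818)/(-1.5*c^2 + 0.67*c + 6.42)^3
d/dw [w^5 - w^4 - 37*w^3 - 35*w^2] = w*(5*w^3 - 4*w^2 - 111*w - 70)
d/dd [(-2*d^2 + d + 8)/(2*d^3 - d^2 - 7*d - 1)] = (4*d^4 - 4*d^3 - 33*d^2 + 20*d + 55)/(4*d^6 - 4*d^5 - 27*d^4 + 10*d^3 + 51*d^2 + 14*d + 1)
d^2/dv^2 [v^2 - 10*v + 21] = 2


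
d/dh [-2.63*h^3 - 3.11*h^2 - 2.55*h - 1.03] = -7.89*h^2 - 6.22*h - 2.55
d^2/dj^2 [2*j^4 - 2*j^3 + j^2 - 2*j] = 24*j^2 - 12*j + 2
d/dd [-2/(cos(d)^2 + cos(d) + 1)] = -2*(2*cos(d) + 1)*sin(d)/(cos(d)^2 + cos(d) + 1)^2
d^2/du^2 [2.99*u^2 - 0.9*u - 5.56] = 5.98000000000000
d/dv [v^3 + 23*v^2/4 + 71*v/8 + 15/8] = 3*v^2 + 23*v/2 + 71/8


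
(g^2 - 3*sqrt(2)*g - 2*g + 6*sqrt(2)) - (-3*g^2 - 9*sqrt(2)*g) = 4*g^2 - 2*g + 6*sqrt(2)*g + 6*sqrt(2)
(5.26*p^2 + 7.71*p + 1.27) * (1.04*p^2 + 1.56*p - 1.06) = 5.4704*p^4 + 16.224*p^3 + 7.7728*p^2 - 6.1914*p - 1.3462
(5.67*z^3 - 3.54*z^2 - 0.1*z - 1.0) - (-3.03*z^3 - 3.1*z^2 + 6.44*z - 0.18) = 8.7*z^3 - 0.44*z^2 - 6.54*z - 0.82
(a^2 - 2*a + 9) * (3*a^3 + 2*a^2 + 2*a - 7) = 3*a^5 - 4*a^4 + 25*a^3 + 7*a^2 + 32*a - 63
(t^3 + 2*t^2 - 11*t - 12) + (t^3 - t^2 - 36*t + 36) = 2*t^3 + t^2 - 47*t + 24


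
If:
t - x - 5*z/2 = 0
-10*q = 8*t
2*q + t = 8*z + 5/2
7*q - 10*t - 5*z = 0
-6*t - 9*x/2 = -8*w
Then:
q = -50/609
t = 125/1218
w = 475/812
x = 550/609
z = -65/203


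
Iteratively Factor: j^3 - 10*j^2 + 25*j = (j - 5)*(j^2 - 5*j) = (j - 5)^2*(j)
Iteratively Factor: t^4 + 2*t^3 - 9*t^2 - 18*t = (t + 2)*(t^3 - 9*t) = (t - 3)*(t + 2)*(t^2 + 3*t) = t*(t - 3)*(t + 2)*(t + 3)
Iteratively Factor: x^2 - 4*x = (x - 4)*(x)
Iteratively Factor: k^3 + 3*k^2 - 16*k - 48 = (k - 4)*(k^2 + 7*k + 12) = (k - 4)*(k + 3)*(k + 4)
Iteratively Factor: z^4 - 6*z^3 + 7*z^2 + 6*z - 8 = (z - 1)*(z^3 - 5*z^2 + 2*z + 8) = (z - 4)*(z - 1)*(z^2 - z - 2) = (z - 4)*(z - 2)*(z - 1)*(z + 1)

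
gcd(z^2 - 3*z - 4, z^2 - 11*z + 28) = z - 4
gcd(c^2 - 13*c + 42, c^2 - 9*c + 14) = c - 7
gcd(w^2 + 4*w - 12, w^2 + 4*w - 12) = w^2 + 4*w - 12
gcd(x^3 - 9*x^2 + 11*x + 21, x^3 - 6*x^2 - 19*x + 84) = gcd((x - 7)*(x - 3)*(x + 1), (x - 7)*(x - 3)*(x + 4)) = x^2 - 10*x + 21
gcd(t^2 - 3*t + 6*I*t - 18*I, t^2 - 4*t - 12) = 1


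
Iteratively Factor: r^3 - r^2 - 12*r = (r)*(r^2 - r - 12) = r*(r + 3)*(r - 4)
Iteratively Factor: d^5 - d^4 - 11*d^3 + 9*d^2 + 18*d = (d - 3)*(d^4 + 2*d^3 - 5*d^2 - 6*d) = (d - 3)*(d - 2)*(d^3 + 4*d^2 + 3*d) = (d - 3)*(d - 2)*(d + 1)*(d^2 + 3*d) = (d - 3)*(d - 2)*(d + 1)*(d + 3)*(d)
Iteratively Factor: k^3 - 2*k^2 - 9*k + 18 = (k + 3)*(k^2 - 5*k + 6) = (k - 3)*(k + 3)*(k - 2)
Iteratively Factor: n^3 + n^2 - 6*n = (n + 3)*(n^2 - 2*n) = n*(n + 3)*(n - 2)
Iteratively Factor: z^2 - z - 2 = (z - 2)*(z + 1)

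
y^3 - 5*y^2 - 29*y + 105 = (y - 7)*(y - 3)*(y + 5)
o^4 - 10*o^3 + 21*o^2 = o^2*(o - 7)*(o - 3)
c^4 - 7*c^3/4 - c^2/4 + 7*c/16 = c*(c - 7/4)*(c - 1/2)*(c + 1/2)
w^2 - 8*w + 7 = (w - 7)*(w - 1)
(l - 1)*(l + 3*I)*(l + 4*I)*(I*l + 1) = I*l^4 - 6*l^3 - I*l^3 + 6*l^2 - 5*I*l^2 - 12*l + 5*I*l + 12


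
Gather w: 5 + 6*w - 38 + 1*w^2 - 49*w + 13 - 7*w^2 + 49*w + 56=-6*w^2 + 6*w + 36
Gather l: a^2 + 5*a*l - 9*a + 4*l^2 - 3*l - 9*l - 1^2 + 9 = a^2 - 9*a + 4*l^2 + l*(5*a - 12) + 8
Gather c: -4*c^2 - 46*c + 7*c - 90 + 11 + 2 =-4*c^2 - 39*c - 77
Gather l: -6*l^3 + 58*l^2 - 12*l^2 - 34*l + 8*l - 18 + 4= -6*l^3 + 46*l^2 - 26*l - 14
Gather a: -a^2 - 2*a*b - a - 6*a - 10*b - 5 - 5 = -a^2 + a*(-2*b - 7) - 10*b - 10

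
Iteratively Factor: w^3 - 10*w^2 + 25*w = (w - 5)*(w^2 - 5*w) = (w - 5)^2*(w)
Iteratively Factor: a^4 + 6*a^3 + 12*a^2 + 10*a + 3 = (a + 1)*(a^3 + 5*a^2 + 7*a + 3) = (a + 1)^2*(a^2 + 4*a + 3) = (a + 1)^3*(a + 3)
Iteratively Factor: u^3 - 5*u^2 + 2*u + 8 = (u - 4)*(u^2 - u - 2) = (u - 4)*(u + 1)*(u - 2)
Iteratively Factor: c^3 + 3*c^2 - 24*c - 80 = (c + 4)*(c^2 - c - 20) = (c + 4)^2*(c - 5)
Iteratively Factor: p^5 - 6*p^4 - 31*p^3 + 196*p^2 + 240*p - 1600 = (p + 4)*(p^4 - 10*p^3 + 9*p^2 + 160*p - 400) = (p - 5)*(p + 4)*(p^3 - 5*p^2 - 16*p + 80) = (p - 5)*(p + 4)^2*(p^2 - 9*p + 20) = (p - 5)*(p - 4)*(p + 4)^2*(p - 5)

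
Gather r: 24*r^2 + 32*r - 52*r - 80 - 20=24*r^2 - 20*r - 100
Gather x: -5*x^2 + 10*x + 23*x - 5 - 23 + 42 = -5*x^2 + 33*x + 14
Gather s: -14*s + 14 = 14 - 14*s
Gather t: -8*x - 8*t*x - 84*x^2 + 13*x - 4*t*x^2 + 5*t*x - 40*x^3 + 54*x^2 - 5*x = t*(-4*x^2 - 3*x) - 40*x^3 - 30*x^2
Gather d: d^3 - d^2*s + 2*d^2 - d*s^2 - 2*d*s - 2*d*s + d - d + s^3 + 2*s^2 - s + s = d^3 + d^2*(2 - s) + d*(-s^2 - 4*s) + s^3 + 2*s^2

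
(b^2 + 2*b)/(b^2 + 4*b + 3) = b*(b + 2)/(b^2 + 4*b + 3)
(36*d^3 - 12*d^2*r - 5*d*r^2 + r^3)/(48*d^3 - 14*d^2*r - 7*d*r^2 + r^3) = (-6*d + r)/(-8*d + r)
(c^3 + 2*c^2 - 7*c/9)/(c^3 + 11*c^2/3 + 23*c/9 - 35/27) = 3*c/(3*c + 5)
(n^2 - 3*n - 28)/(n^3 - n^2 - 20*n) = (n - 7)/(n*(n - 5))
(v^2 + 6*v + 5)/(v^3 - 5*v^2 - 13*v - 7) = (v + 5)/(v^2 - 6*v - 7)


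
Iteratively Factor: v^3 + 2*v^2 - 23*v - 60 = (v + 4)*(v^2 - 2*v - 15) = (v + 3)*(v + 4)*(v - 5)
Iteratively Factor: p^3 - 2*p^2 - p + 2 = (p + 1)*(p^2 - 3*p + 2) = (p - 2)*(p + 1)*(p - 1)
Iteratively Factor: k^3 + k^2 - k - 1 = (k - 1)*(k^2 + 2*k + 1) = (k - 1)*(k + 1)*(k + 1)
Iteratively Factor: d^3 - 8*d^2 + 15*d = (d - 5)*(d^2 - 3*d) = d*(d - 5)*(d - 3)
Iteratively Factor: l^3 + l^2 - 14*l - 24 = (l + 2)*(l^2 - l - 12) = (l + 2)*(l + 3)*(l - 4)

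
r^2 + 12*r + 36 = (r + 6)^2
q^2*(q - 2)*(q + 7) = q^4 + 5*q^3 - 14*q^2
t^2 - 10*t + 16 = (t - 8)*(t - 2)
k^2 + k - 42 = (k - 6)*(k + 7)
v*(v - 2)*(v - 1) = v^3 - 3*v^2 + 2*v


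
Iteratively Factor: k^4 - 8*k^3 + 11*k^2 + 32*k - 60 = (k + 2)*(k^3 - 10*k^2 + 31*k - 30) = (k - 2)*(k + 2)*(k^2 - 8*k + 15) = (k - 5)*(k - 2)*(k + 2)*(k - 3)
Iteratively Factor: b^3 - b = (b - 1)*(b^2 + b) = b*(b - 1)*(b + 1)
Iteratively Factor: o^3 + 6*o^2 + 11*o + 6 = (o + 1)*(o^2 + 5*o + 6) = (o + 1)*(o + 2)*(o + 3)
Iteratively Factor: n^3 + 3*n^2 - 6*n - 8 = (n - 2)*(n^2 + 5*n + 4) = (n - 2)*(n + 1)*(n + 4)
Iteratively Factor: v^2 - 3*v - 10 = (v + 2)*(v - 5)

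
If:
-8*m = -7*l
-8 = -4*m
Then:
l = 16/7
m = 2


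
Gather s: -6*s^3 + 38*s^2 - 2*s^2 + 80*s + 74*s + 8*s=-6*s^3 + 36*s^2 + 162*s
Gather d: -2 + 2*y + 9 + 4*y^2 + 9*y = 4*y^2 + 11*y + 7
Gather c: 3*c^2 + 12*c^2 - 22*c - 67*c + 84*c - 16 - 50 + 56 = 15*c^2 - 5*c - 10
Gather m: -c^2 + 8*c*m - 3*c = -c^2 + 8*c*m - 3*c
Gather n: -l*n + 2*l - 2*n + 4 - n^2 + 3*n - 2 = 2*l - n^2 + n*(1 - l) + 2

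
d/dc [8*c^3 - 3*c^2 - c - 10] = 24*c^2 - 6*c - 1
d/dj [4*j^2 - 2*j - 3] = 8*j - 2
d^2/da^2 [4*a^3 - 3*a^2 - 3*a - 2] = 24*a - 6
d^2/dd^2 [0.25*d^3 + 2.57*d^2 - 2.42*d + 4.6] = 1.5*d + 5.14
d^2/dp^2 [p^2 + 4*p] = 2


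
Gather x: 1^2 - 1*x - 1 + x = 0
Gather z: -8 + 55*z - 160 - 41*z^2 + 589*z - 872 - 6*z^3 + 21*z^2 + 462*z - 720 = -6*z^3 - 20*z^2 + 1106*z - 1760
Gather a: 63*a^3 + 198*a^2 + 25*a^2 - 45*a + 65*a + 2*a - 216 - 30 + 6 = 63*a^3 + 223*a^2 + 22*a - 240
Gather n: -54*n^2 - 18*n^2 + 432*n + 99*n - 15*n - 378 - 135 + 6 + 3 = -72*n^2 + 516*n - 504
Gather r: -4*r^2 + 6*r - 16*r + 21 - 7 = -4*r^2 - 10*r + 14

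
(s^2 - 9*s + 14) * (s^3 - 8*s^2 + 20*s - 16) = s^5 - 17*s^4 + 106*s^3 - 308*s^2 + 424*s - 224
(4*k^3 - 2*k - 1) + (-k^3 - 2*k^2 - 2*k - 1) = 3*k^3 - 2*k^2 - 4*k - 2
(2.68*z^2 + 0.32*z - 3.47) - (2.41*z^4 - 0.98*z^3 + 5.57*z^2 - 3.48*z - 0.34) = -2.41*z^4 + 0.98*z^3 - 2.89*z^2 + 3.8*z - 3.13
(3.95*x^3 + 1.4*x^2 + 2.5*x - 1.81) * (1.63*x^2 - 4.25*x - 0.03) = 6.4385*x^5 - 14.5055*x^4 - 1.9935*x^3 - 13.6173*x^2 + 7.6175*x + 0.0543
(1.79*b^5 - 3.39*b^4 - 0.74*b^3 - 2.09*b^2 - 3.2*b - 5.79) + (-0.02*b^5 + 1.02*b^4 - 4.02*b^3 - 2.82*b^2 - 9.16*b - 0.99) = 1.77*b^5 - 2.37*b^4 - 4.76*b^3 - 4.91*b^2 - 12.36*b - 6.78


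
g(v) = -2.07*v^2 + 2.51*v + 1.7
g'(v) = 2.51 - 4.14*v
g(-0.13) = 1.34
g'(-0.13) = 3.05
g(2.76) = -7.14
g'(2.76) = -8.92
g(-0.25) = 0.94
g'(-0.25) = 3.54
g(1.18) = 1.78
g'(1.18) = -2.38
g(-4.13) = -43.97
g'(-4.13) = 19.61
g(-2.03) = -11.93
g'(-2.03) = 10.91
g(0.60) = 2.46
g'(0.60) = 0.03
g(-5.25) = -68.53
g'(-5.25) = 24.24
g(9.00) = -143.38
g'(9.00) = -34.75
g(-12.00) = -326.50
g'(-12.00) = 52.19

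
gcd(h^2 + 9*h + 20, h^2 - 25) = h + 5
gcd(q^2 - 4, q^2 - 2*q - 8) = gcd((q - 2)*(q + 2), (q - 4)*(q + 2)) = q + 2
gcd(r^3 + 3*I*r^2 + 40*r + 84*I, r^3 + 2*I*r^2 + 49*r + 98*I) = r^2 + 9*I*r - 14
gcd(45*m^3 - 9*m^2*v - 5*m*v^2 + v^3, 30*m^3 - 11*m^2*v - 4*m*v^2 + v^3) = -15*m^2 - 2*m*v + v^2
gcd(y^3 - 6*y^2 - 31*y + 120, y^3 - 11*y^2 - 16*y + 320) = y^2 - 3*y - 40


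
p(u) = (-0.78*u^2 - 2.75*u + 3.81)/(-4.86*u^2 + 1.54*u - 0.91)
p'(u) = (-1.56*u - 2.75)/(-4.86*u^2 + 1.54*u - 0.91) + (9.72*u - 1.54)*(-0.78*u^2 - 2.75*u + 3.81)/(-4.86*u^2 + 1.54*u - 0.91)^2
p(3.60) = 0.28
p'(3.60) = -0.02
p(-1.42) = -0.48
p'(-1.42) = -0.53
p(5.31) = 0.25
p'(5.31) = -0.01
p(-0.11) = -3.60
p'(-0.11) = -6.00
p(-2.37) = -0.19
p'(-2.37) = -0.17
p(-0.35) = -2.29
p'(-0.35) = -4.45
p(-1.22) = -0.60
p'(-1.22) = -0.72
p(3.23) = 0.28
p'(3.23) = -0.01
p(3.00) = 0.29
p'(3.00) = -0.01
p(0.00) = -4.19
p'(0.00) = -4.06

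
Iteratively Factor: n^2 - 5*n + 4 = (n - 4)*(n - 1)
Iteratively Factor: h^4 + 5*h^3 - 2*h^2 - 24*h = (h + 3)*(h^3 + 2*h^2 - 8*h) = (h + 3)*(h + 4)*(h^2 - 2*h) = (h - 2)*(h + 3)*(h + 4)*(h)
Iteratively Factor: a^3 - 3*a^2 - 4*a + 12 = (a - 2)*(a^2 - a - 6) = (a - 3)*(a - 2)*(a + 2)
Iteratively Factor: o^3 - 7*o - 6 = (o + 1)*(o^2 - o - 6) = (o - 3)*(o + 1)*(o + 2)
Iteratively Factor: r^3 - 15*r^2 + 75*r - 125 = (r - 5)*(r^2 - 10*r + 25) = (r - 5)^2*(r - 5)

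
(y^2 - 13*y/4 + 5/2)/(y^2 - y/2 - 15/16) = 4*(y - 2)/(4*y + 3)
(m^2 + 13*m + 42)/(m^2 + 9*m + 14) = (m + 6)/(m + 2)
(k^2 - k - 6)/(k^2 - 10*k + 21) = (k + 2)/(k - 7)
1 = 1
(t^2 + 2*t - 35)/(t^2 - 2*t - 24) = (-t^2 - 2*t + 35)/(-t^2 + 2*t + 24)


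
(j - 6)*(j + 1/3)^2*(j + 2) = j^4 - 10*j^3/3 - 131*j^2/9 - 76*j/9 - 4/3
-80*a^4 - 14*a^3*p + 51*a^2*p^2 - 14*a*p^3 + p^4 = (-8*a + p)*(-5*a + p)*(-2*a + p)*(a + p)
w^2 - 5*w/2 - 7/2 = (w - 7/2)*(w + 1)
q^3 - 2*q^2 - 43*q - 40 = (q - 8)*(q + 1)*(q + 5)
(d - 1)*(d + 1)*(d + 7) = d^3 + 7*d^2 - d - 7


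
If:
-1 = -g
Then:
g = 1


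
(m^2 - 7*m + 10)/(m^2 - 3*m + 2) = (m - 5)/(m - 1)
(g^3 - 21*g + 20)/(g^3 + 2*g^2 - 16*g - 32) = (g^2 + 4*g - 5)/(g^2 + 6*g + 8)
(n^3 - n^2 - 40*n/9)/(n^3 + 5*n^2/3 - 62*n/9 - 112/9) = n*(3*n + 5)/(3*n^2 + 13*n + 14)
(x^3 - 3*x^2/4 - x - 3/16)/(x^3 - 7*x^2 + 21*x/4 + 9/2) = (x + 1/4)/(x - 6)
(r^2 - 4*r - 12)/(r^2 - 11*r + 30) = (r + 2)/(r - 5)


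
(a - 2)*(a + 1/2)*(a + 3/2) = a^3 - 13*a/4 - 3/2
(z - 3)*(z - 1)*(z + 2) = z^3 - 2*z^2 - 5*z + 6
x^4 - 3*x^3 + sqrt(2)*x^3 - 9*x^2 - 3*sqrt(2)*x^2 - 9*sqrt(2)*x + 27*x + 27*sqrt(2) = (x - 3)^2*(x + 3)*(x + sqrt(2))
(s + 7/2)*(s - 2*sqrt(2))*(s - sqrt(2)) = s^3 - 3*sqrt(2)*s^2 + 7*s^2/2 - 21*sqrt(2)*s/2 + 4*s + 14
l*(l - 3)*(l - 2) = l^3 - 5*l^2 + 6*l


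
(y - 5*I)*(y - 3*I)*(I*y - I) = I*y^3 + 8*y^2 - I*y^2 - 8*y - 15*I*y + 15*I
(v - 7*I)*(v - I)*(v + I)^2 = v^4 - 6*I*v^3 + 8*v^2 - 6*I*v + 7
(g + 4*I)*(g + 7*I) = g^2 + 11*I*g - 28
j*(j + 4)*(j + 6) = j^3 + 10*j^2 + 24*j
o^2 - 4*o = o*(o - 4)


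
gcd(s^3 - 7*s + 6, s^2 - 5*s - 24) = s + 3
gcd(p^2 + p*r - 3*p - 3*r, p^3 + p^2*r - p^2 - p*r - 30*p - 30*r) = p + r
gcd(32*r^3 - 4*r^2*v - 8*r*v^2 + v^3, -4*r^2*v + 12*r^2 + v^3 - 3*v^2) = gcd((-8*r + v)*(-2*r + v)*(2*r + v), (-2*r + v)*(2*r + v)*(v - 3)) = 4*r^2 - v^2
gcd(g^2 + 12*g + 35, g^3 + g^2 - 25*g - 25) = g + 5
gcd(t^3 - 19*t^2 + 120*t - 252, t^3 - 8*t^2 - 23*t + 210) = t^2 - 13*t + 42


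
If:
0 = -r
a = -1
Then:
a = -1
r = 0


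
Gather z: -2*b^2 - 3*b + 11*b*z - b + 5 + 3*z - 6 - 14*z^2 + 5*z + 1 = -2*b^2 - 4*b - 14*z^2 + z*(11*b + 8)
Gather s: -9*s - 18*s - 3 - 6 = -27*s - 9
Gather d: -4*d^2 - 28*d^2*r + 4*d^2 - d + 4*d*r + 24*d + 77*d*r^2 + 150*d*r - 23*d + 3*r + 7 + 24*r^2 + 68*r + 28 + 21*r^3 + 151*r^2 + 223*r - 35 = -28*d^2*r + d*(77*r^2 + 154*r) + 21*r^3 + 175*r^2 + 294*r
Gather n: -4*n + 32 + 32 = 64 - 4*n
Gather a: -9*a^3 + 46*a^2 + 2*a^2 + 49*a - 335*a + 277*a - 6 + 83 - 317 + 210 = -9*a^3 + 48*a^2 - 9*a - 30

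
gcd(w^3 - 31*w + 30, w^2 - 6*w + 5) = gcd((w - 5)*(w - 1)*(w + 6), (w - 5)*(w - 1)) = w^2 - 6*w + 5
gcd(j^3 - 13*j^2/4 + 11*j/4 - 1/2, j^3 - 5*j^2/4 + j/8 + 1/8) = j - 1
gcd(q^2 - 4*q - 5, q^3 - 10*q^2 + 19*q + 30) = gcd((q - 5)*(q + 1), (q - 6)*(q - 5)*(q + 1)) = q^2 - 4*q - 5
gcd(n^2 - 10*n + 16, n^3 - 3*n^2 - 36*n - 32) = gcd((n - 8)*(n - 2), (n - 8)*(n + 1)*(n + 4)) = n - 8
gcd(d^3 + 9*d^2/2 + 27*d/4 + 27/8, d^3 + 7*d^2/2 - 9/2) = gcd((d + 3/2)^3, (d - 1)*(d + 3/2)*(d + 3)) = d + 3/2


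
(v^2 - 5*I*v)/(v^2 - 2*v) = (v - 5*I)/(v - 2)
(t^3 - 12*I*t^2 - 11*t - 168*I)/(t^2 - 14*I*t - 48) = (t^2 - 4*I*t + 21)/(t - 6*I)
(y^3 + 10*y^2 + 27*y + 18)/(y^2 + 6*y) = y + 4 + 3/y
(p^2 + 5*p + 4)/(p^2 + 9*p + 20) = (p + 1)/(p + 5)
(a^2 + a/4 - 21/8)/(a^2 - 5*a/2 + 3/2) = (a + 7/4)/(a - 1)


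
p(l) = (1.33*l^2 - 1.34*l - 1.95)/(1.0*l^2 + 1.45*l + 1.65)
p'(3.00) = 0.24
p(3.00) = 0.40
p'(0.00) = 0.23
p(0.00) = -1.18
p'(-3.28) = 0.15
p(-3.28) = 2.19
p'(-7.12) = 0.06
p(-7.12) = 1.79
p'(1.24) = 0.64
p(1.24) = -0.31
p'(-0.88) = -3.14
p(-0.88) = 0.23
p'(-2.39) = -0.03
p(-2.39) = 2.27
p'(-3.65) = 0.15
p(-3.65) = 2.13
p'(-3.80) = 0.15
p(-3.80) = 2.11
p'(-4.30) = 0.13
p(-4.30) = 2.04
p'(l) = (-2.0*l - 1.45)*(1.33*l^2 - 1.34*l - 1.95)/(1.0*l^2 + 1.45*l + 1.65)^2 + (2.66*l - 1.34)/(1.0*l^2 + 1.45*l + 1.65) = (3.2685*l^2 + 8.289*l + 0.6165)/(1.0*l^4 + 2.9*l^3 + 5.4025*l^2 + 4.785*l + 2.7225)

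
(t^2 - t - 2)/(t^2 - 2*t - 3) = (t - 2)/(t - 3)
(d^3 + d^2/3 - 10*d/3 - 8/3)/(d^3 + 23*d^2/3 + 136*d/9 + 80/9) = 3*(d^2 - d - 2)/(3*d^2 + 19*d + 20)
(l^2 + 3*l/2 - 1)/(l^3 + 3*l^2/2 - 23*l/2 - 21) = (2*l - 1)/(2*l^2 - l - 21)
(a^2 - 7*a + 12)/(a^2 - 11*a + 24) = (a - 4)/(a - 8)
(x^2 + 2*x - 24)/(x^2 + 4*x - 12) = (x - 4)/(x - 2)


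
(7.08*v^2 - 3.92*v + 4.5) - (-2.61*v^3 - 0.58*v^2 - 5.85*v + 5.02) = 2.61*v^3 + 7.66*v^2 + 1.93*v - 0.52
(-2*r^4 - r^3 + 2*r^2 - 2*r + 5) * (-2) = 4*r^4 + 2*r^3 - 4*r^2 + 4*r - 10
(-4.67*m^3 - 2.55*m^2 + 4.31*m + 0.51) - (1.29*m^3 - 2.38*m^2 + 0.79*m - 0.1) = -5.96*m^3 - 0.17*m^2 + 3.52*m + 0.61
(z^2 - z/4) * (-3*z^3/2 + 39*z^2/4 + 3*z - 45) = -3*z^5/2 + 81*z^4/8 + 9*z^3/16 - 183*z^2/4 + 45*z/4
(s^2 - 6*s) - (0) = s^2 - 6*s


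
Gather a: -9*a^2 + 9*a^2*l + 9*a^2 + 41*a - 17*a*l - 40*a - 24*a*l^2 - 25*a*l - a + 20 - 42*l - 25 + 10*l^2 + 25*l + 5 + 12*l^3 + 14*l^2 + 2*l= 9*a^2*l + a*(-24*l^2 - 42*l) + 12*l^3 + 24*l^2 - 15*l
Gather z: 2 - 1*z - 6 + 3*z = 2*z - 4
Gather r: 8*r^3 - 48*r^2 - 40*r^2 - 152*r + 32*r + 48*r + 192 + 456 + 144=8*r^3 - 88*r^2 - 72*r + 792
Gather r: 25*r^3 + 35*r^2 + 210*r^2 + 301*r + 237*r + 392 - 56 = 25*r^3 + 245*r^2 + 538*r + 336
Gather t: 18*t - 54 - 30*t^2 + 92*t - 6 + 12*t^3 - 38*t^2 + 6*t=12*t^3 - 68*t^2 + 116*t - 60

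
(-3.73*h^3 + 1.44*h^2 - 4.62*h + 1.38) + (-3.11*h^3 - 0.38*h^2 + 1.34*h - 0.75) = -6.84*h^3 + 1.06*h^2 - 3.28*h + 0.63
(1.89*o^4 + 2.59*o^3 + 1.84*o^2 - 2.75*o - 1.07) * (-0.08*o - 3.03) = -0.1512*o^5 - 5.9339*o^4 - 7.9949*o^3 - 5.3552*o^2 + 8.4181*o + 3.2421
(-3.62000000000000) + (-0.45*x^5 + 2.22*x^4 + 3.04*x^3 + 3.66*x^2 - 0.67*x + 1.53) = -0.45*x^5 + 2.22*x^4 + 3.04*x^3 + 3.66*x^2 - 0.67*x - 2.09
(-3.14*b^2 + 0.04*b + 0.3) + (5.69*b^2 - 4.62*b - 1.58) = 2.55*b^2 - 4.58*b - 1.28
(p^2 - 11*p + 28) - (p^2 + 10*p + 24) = 4 - 21*p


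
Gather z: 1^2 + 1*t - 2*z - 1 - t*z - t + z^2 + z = z^2 + z*(-t - 1)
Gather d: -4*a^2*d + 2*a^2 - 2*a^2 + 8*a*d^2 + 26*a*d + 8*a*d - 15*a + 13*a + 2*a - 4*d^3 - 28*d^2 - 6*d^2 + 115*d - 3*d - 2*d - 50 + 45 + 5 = -4*d^3 + d^2*(8*a - 34) + d*(-4*a^2 + 34*a + 110)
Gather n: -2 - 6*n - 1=-6*n - 3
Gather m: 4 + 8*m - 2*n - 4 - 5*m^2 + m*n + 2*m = -5*m^2 + m*(n + 10) - 2*n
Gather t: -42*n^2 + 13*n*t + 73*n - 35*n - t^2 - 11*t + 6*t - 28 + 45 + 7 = -42*n^2 + 38*n - t^2 + t*(13*n - 5) + 24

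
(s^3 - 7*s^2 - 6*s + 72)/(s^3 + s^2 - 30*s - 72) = (s - 4)/(s + 4)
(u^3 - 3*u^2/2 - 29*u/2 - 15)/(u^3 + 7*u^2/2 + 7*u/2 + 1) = (2*u^2 - 7*u - 15)/(2*u^2 + 3*u + 1)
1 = 1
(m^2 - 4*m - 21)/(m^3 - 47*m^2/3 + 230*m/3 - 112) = 3*(m + 3)/(3*m^2 - 26*m + 48)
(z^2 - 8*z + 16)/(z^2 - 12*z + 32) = (z - 4)/(z - 8)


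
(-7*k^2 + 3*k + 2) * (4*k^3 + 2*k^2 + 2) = -28*k^5 - 2*k^4 + 14*k^3 - 10*k^2 + 6*k + 4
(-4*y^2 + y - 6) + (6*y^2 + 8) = 2*y^2 + y + 2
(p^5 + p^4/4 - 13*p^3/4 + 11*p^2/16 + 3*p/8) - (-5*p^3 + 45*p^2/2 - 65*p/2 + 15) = p^5 + p^4/4 + 7*p^3/4 - 349*p^2/16 + 263*p/8 - 15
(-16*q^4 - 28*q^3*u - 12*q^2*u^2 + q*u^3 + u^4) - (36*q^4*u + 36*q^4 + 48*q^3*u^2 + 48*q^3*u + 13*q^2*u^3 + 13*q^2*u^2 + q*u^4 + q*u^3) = -36*q^4*u - 52*q^4 - 48*q^3*u^2 - 76*q^3*u - 13*q^2*u^3 - 25*q^2*u^2 - q*u^4 + u^4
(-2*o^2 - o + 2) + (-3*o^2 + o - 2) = -5*o^2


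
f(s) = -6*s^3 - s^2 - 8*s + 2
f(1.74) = -46.56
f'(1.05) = -29.94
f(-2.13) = 72.48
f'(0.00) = -8.00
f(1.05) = -14.45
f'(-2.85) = -148.50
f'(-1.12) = -28.34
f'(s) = -18*s^2 - 2*s - 8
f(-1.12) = 18.14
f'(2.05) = -87.74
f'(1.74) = -65.98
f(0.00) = 2.00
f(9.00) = -4525.00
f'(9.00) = -1484.00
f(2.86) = -169.42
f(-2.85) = 155.57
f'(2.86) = -160.95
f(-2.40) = 98.38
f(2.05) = -70.29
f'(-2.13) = -85.40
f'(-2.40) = -106.88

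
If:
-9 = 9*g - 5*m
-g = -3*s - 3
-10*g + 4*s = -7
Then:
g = 9/26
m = 63/26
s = -23/26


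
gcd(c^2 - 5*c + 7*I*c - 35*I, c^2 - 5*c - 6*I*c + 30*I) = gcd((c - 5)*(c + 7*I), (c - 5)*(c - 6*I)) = c - 5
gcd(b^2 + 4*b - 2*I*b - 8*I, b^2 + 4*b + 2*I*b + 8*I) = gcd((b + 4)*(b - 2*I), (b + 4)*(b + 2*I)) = b + 4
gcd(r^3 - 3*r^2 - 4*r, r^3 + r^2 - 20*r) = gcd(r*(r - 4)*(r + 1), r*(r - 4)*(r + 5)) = r^2 - 4*r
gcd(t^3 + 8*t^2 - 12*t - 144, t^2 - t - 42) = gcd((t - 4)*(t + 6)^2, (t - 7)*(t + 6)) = t + 6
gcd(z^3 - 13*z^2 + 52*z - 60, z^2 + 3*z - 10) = z - 2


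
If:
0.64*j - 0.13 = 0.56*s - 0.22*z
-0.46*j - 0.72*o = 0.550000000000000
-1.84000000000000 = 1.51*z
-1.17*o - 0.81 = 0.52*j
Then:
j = -0.37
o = -0.53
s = -1.13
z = -1.22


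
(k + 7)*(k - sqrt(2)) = k^2 - sqrt(2)*k + 7*k - 7*sqrt(2)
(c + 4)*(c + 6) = c^2 + 10*c + 24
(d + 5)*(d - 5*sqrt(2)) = d^2 - 5*sqrt(2)*d + 5*d - 25*sqrt(2)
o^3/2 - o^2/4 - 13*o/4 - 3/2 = (o/2 + 1)*(o - 3)*(o + 1/2)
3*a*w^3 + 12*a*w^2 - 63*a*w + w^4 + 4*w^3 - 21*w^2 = w*(3*a + w)*(w - 3)*(w + 7)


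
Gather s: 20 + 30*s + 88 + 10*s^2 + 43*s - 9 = 10*s^2 + 73*s + 99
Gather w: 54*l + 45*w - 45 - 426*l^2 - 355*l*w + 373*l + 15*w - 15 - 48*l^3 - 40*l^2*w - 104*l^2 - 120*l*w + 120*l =-48*l^3 - 530*l^2 + 547*l + w*(-40*l^2 - 475*l + 60) - 60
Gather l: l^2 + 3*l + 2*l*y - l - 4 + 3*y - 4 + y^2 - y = l^2 + l*(2*y + 2) + y^2 + 2*y - 8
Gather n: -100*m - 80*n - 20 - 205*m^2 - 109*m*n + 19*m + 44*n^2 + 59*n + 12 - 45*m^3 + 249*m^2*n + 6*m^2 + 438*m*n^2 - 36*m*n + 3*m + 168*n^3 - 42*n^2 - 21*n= -45*m^3 - 199*m^2 - 78*m + 168*n^3 + n^2*(438*m + 2) + n*(249*m^2 - 145*m - 42) - 8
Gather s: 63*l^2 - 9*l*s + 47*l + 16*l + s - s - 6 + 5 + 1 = 63*l^2 - 9*l*s + 63*l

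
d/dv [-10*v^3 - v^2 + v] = -30*v^2 - 2*v + 1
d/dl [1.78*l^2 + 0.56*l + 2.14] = 3.56*l + 0.56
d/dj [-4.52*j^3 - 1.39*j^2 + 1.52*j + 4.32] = -13.56*j^2 - 2.78*j + 1.52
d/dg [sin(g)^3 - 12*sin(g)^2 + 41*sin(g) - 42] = (3*sin(g)^2 - 24*sin(g) + 41)*cos(g)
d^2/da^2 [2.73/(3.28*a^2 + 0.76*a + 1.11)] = (-58.740864*a^2 - 13.610688*a + 2.73*(6.56*a + 0.76)*(13.12*a + 1.52) - 19.878768)/(3.28*a^2 + 0.76*a + 1.11)^3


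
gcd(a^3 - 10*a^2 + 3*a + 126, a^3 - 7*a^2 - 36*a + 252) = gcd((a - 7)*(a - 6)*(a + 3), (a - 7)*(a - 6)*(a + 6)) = a^2 - 13*a + 42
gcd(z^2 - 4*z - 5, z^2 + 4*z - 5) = 1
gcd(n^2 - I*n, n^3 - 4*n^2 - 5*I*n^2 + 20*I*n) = n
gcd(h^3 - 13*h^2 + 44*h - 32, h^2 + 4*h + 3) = 1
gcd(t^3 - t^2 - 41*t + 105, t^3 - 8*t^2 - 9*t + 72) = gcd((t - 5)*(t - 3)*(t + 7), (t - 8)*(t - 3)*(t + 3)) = t - 3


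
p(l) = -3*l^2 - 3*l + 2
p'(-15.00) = 87.00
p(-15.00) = -628.00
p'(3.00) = -21.00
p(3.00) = -34.00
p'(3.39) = -23.34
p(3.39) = -42.65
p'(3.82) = -25.92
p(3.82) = -53.24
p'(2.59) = -18.54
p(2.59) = -25.89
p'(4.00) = -27.00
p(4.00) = -58.00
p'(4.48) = -29.88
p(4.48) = -71.65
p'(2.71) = -19.26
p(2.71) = -28.16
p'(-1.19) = 4.14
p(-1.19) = 1.32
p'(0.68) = -7.08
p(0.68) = -1.43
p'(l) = -6*l - 3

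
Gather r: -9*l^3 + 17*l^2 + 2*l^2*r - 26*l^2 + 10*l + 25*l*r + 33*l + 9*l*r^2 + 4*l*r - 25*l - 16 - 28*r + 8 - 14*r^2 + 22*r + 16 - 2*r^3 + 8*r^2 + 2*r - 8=-9*l^3 - 9*l^2 + 18*l - 2*r^3 + r^2*(9*l - 6) + r*(2*l^2 + 29*l - 4)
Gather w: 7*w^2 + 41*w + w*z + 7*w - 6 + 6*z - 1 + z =7*w^2 + w*(z + 48) + 7*z - 7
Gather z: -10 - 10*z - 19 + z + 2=-9*z - 27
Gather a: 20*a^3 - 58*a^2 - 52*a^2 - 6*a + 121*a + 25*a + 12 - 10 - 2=20*a^3 - 110*a^2 + 140*a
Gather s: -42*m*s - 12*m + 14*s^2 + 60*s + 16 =-12*m + 14*s^2 + s*(60 - 42*m) + 16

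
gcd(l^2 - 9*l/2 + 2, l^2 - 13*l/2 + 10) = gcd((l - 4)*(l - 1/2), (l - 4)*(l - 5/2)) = l - 4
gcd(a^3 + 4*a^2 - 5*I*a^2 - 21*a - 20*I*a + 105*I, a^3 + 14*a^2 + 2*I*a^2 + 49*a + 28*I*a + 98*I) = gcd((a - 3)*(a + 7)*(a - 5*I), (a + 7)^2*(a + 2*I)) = a + 7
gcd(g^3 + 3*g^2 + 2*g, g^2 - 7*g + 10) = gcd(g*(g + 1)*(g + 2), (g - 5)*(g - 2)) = 1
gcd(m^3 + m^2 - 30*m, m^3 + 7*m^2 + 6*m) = m^2 + 6*m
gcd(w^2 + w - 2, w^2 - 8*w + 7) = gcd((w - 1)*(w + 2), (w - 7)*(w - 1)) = w - 1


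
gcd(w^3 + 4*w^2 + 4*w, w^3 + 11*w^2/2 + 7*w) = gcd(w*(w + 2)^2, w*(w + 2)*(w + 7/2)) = w^2 + 2*w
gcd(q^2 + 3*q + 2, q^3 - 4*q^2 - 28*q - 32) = q + 2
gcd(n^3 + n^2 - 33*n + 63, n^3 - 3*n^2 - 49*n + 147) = n^2 + 4*n - 21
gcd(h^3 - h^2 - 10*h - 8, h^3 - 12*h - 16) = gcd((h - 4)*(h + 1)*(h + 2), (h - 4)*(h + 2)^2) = h^2 - 2*h - 8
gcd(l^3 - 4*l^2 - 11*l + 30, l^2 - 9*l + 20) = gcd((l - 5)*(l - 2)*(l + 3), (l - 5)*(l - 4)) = l - 5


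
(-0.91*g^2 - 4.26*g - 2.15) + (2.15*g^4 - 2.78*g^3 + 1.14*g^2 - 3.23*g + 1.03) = 2.15*g^4 - 2.78*g^3 + 0.23*g^2 - 7.49*g - 1.12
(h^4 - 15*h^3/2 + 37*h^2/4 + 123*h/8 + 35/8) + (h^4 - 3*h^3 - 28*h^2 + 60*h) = 2*h^4 - 21*h^3/2 - 75*h^2/4 + 603*h/8 + 35/8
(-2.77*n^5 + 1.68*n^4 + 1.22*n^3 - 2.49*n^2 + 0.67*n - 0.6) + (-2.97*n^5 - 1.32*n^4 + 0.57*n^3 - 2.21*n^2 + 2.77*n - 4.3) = -5.74*n^5 + 0.36*n^4 + 1.79*n^3 - 4.7*n^2 + 3.44*n - 4.9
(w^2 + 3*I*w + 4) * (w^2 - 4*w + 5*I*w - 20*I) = w^4 - 4*w^3 + 8*I*w^3 - 11*w^2 - 32*I*w^2 + 44*w + 20*I*w - 80*I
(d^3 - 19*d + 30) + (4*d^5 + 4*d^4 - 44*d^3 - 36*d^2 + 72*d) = 4*d^5 + 4*d^4 - 43*d^3 - 36*d^2 + 53*d + 30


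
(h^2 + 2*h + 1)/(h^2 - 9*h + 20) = (h^2 + 2*h + 1)/(h^2 - 9*h + 20)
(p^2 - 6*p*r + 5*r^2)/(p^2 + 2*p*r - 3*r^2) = (p - 5*r)/(p + 3*r)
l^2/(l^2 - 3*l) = l/(l - 3)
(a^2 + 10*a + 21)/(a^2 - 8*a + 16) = (a^2 + 10*a + 21)/(a^2 - 8*a + 16)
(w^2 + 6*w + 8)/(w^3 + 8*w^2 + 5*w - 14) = (w + 4)/(w^2 + 6*w - 7)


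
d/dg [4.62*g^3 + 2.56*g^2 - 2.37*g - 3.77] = 13.86*g^2 + 5.12*g - 2.37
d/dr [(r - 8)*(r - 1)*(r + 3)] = 3*r^2 - 12*r - 19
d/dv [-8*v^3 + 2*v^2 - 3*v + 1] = -24*v^2 + 4*v - 3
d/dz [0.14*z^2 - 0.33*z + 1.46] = 0.28*z - 0.33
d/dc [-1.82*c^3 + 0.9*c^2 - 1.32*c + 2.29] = -5.46*c^2 + 1.8*c - 1.32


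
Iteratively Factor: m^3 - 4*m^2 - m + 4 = (m - 4)*(m^2 - 1) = (m - 4)*(m - 1)*(m + 1)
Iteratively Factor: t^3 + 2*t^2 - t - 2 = (t + 1)*(t^2 + t - 2) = (t - 1)*(t + 1)*(t + 2)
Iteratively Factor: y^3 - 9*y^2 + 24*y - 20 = (y - 2)*(y^2 - 7*y + 10) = (y - 5)*(y - 2)*(y - 2)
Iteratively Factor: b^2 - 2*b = (b - 2)*(b)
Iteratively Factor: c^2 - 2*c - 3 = (c + 1)*(c - 3)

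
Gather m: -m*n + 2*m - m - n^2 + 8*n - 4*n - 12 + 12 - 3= m*(1 - n) - n^2 + 4*n - 3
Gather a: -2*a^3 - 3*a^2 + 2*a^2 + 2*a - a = -2*a^3 - a^2 + a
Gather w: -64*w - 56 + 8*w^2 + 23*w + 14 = 8*w^2 - 41*w - 42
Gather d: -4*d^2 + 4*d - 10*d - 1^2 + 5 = -4*d^2 - 6*d + 4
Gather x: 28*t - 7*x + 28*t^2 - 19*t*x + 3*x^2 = 28*t^2 + 28*t + 3*x^2 + x*(-19*t - 7)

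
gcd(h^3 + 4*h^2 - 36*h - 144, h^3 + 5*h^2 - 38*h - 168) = h^2 - 2*h - 24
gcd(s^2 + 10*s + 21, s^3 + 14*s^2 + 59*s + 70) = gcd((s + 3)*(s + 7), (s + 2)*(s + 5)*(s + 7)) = s + 7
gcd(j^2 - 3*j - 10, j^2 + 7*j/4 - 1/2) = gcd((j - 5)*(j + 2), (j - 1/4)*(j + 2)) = j + 2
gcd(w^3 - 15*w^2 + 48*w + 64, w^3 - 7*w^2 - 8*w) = w^2 - 7*w - 8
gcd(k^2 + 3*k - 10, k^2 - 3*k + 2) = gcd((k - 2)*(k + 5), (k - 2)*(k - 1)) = k - 2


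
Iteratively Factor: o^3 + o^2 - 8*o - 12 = (o + 2)*(o^2 - o - 6) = (o - 3)*(o + 2)*(o + 2)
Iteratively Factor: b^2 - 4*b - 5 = (b + 1)*(b - 5)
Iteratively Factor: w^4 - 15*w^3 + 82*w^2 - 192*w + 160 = (w - 2)*(w^3 - 13*w^2 + 56*w - 80) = (w - 4)*(w - 2)*(w^2 - 9*w + 20) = (w - 5)*(w - 4)*(w - 2)*(w - 4)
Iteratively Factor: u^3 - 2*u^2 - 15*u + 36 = (u - 3)*(u^2 + u - 12) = (u - 3)^2*(u + 4)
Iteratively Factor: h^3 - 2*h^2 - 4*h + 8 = (h - 2)*(h^2 - 4) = (h - 2)^2*(h + 2)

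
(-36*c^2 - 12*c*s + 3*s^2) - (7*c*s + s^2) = -36*c^2 - 19*c*s + 2*s^2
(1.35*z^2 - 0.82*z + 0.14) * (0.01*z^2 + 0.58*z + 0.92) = 0.0135*z^4 + 0.7748*z^3 + 0.7678*z^2 - 0.6732*z + 0.1288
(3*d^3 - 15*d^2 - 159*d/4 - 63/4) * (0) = 0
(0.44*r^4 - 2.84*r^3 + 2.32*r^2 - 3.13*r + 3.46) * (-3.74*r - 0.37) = -1.6456*r^5 + 10.4588*r^4 - 7.626*r^3 + 10.8478*r^2 - 11.7823*r - 1.2802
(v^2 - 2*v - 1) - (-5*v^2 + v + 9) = 6*v^2 - 3*v - 10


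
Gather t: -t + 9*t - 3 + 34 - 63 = 8*t - 32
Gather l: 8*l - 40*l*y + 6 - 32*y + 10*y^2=l*(8 - 40*y) + 10*y^2 - 32*y + 6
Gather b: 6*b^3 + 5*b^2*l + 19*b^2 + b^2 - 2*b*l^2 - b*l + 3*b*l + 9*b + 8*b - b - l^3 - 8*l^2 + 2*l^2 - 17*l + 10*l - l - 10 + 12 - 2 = 6*b^3 + b^2*(5*l + 20) + b*(-2*l^2 + 2*l + 16) - l^3 - 6*l^2 - 8*l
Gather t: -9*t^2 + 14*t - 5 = -9*t^2 + 14*t - 5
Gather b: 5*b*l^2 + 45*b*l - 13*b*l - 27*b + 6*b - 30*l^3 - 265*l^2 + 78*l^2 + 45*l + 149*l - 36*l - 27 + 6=b*(5*l^2 + 32*l - 21) - 30*l^3 - 187*l^2 + 158*l - 21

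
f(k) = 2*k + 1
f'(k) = 2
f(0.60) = 2.20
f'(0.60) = 2.00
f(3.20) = 7.40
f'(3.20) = 2.00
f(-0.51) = -0.02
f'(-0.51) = 2.00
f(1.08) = 3.16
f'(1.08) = 2.00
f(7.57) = 16.14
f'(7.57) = 2.00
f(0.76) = 2.52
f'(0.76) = 2.00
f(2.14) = 5.28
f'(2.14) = 2.00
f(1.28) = 3.56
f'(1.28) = 2.00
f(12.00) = 25.00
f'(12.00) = 2.00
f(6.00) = 13.00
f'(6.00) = 2.00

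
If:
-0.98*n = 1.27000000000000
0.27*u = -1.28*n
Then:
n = -1.30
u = 6.14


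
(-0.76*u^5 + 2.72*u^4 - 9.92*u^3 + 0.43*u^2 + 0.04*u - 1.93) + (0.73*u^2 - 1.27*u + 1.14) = -0.76*u^5 + 2.72*u^4 - 9.92*u^3 + 1.16*u^2 - 1.23*u - 0.79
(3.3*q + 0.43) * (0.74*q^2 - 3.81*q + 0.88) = 2.442*q^3 - 12.2548*q^2 + 1.2657*q + 0.3784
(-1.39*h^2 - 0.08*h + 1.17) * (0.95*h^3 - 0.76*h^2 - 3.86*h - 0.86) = -1.3205*h^5 + 0.9804*h^4 + 6.5377*h^3 + 0.615*h^2 - 4.4474*h - 1.0062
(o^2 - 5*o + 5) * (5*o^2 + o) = 5*o^4 - 24*o^3 + 20*o^2 + 5*o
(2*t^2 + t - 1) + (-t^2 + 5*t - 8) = t^2 + 6*t - 9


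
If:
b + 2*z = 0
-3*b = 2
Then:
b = -2/3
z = 1/3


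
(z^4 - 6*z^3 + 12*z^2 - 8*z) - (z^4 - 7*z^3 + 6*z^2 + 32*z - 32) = z^3 + 6*z^2 - 40*z + 32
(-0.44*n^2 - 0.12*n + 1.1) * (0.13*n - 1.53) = -0.0572*n^3 + 0.6576*n^2 + 0.3266*n - 1.683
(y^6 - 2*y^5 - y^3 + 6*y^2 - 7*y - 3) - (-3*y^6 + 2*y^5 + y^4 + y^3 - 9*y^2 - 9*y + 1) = 4*y^6 - 4*y^5 - y^4 - 2*y^3 + 15*y^2 + 2*y - 4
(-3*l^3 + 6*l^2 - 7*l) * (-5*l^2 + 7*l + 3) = 15*l^5 - 51*l^4 + 68*l^3 - 31*l^2 - 21*l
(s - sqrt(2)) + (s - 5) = 2*s - 5 - sqrt(2)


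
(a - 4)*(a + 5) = a^2 + a - 20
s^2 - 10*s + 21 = (s - 7)*(s - 3)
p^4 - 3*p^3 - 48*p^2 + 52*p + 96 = (p - 8)*(p - 2)*(p + 1)*(p + 6)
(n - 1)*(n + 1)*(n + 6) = n^3 + 6*n^2 - n - 6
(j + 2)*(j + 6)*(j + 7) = j^3 + 15*j^2 + 68*j + 84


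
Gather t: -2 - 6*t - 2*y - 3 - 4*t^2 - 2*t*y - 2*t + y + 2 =-4*t^2 + t*(-2*y - 8) - y - 3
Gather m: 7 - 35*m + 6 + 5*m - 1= 12 - 30*m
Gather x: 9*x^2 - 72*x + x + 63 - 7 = 9*x^2 - 71*x + 56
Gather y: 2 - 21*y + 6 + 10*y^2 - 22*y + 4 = 10*y^2 - 43*y + 12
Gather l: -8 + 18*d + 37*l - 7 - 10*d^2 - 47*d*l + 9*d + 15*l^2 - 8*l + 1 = -10*d^2 + 27*d + 15*l^2 + l*(29 - 47*d) - 14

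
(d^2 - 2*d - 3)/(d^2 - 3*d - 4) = (d - 3)/(d - 4)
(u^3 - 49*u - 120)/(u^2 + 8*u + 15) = u - 8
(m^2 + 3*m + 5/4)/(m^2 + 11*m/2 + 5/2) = (m + 5/2)/(m + 5)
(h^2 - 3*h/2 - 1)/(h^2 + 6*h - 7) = (h^2 - 3*h/2 - 1)/(h^2 + 6*h - 7)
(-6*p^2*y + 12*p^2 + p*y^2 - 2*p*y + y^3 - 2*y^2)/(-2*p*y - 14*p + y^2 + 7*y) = (3*p*y - 6*p + y^2 - 2*y)/(y + 7)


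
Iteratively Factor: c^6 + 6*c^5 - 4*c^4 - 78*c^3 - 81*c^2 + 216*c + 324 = (c + 2)*(c^5 + 4*c^4 - 12*c^3 - 54*c^2 + 27*c + 162) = (c - 2)*(c + 2)*(c^4 + 6*c^3 - 54*c - 81) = (c - 3)*(c - 2)*(c + 2)*(c^3 + 9*c^2 + 27*c + 27) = (c - 3)*(c - 2)*(c + 2)*(c + 3)*(c^2 + 6*c + 9) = (c - 3)*(c - 2)*(c + 2)*(c + 3)^2*(c + 3)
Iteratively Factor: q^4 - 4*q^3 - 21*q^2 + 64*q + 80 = (q - 4)*(q^3 - 21*q - 20) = (q - 5)*(q - 4)*(q^2 + 5*q + 4) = (q - 5)*(q - 4)*(q + 1)*(q + 4)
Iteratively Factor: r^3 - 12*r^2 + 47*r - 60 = (r - 5)*(r^2 - 7*r + 12) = (r - 5)*(r - 3)*(r - 4)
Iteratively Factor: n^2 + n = (n + 1)*(n)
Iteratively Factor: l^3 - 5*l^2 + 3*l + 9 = (l - 3)*(l^2 - 2*l - 3) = (l - 3)*(l + 1)*(l - 3)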